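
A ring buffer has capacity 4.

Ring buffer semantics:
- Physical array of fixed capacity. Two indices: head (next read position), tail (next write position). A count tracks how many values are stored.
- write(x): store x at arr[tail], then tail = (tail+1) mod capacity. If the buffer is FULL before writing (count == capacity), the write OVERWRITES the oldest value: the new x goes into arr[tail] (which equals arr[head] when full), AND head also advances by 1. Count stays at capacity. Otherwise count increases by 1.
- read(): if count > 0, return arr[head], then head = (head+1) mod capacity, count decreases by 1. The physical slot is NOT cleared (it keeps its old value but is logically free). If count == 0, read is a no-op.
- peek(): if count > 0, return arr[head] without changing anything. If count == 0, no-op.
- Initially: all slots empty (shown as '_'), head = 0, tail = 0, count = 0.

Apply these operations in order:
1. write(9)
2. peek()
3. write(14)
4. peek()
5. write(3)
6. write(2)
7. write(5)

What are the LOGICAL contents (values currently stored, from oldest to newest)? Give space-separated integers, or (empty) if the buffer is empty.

After op 1 (write(9)): arr=[9 _ _ _] head=0 tail=1 count=1
After op 2 (peek()): arr=[9 _ _ _] head=0 tail=1 count=1
After op 3 (write(14)): arr=[9 14 _ _] head=0 tail=2 count=2
After op 4 (peek()): arr=[9 14 _ _] head=0 tail=2 count=2
After op 5 (write(3)): arr=[9 14 3 _] head=0 tail=3 count=3
After op 6 (write(2)): arr=[9 14 3 2] head=0 tail=0 count=4
After op 7 (write(5)): arr=[5 14 3 2] head=1 tail=1 count=4

Answer: 14 3 2 5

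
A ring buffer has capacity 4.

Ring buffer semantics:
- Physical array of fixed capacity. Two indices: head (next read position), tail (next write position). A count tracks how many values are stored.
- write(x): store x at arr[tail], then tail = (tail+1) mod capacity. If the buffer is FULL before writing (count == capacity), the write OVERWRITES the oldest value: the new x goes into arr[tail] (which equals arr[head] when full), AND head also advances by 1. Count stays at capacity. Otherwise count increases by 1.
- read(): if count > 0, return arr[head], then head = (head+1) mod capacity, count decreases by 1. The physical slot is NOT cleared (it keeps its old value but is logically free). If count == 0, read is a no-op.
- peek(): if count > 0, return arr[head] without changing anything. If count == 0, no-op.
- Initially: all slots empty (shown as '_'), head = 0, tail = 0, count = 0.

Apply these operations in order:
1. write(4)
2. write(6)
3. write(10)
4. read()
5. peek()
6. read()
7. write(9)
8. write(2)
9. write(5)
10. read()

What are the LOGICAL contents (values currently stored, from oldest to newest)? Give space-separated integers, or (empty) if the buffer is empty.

After op 1 (write(4)): arr=[4 _ _ _] head=0 tail=1 count=1
After op 2 (write(6)): arr=[4 6 _ _] head=0 tail=2 count=2
After op 3 (write(10)): arr=[4 6 10 _] head=0 tail=3 count=3
After op 4 (read()): arr=[4 6 10 _] head=1 tail=3 count=2
After op 5 (peek()): arr=[4 6 10 _] head=1 tail=3 count=2
After op 6 (read()): arr=[4 6 10 _] head=2 tail=3 count=1
After op 7 (write(9)): arr=[4 6 10 9] head=2 tail=0 count=2
After op 8 (write(2)): arr=[2 6 10 9] head=2 tail=1 count=3
After op 9 (write(5)): arr=[2 5 10 9] head=2 tail=2 count=4
After op 10 (read()): arr=[2 5 10 9] head=3 tail=2 count=3

Answer: 9 2 5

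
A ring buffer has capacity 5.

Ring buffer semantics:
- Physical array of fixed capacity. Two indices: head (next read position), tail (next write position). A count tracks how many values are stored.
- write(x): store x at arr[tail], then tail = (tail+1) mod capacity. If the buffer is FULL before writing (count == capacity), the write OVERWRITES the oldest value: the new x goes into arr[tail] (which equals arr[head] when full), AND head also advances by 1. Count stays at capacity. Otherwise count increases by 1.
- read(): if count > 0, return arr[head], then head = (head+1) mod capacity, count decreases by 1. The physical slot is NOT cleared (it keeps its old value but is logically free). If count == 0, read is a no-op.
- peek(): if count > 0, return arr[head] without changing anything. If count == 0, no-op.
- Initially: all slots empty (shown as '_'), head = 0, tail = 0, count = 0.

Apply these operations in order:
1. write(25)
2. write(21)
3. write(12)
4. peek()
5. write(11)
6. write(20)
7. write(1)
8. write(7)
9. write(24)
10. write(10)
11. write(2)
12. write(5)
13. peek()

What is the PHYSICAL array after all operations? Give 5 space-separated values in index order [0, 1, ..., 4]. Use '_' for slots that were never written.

Answer: 5 7 24 10 2

Derivation:
After op 1 (write(25)): arr=[25 _ _ _ _] head=0 tail=1 count=1
After op 2 (write(21)): arr=[25 21 _ _ _] head=0 tail=2 count=2
After op 3 (write(12)): arr=[25 21 12 _ _] head=0 tail=3 count=3
After op 4 (peek()): arr=[25 21 12 _ _] head=0 tail=3 count=3
After op 5 (write(11)): arr=[25 21 12 11 _] head=0 tail=4 count=4
After op 6 (write(20)): arr=[25 21 12 11 20] head=0 tail=0 count=5
After op 7 (write(1)): arr=[1 21 12 11 20] head=1 tail=1 count=5
After op 8 (write(7)): arr=[1 7 12 11 20] head=2 tail=2 count=5
After op 9 (write(24)): arr=[1 7 24 11 20] head=3 tail=3 count=5
After op 10 (write(10)): arr=[1 7 24 10 20] head=4 tail=4 count=5
After op 11 (write(2)): arr=[1 7 24 10 2] head=0 tail=0 count=5
After op 12 (write(5)): arr=[5 7 24 10 2] head=1 tail=1 count=5
After op 13 (peek()): arr=[5 7 24 10 2] head=1 tail=1 count=5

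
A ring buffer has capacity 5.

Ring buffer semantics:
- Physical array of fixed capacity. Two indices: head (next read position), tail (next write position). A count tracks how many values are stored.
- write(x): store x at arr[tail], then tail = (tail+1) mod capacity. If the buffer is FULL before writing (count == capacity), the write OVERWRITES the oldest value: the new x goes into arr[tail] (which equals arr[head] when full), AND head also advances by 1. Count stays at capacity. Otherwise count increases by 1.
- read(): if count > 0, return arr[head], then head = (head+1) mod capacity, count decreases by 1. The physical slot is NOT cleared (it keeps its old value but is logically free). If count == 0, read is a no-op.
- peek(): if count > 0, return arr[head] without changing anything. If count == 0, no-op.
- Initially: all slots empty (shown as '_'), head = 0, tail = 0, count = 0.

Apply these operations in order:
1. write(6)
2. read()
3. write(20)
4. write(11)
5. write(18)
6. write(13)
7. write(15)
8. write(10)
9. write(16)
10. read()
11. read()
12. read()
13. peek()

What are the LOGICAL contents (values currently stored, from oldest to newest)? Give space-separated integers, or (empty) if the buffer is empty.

After op 1 (write(6)): arr=[6 _ _ _ _] head=0 tail=1 count=1
After op 2 (read()): arr=[6 _ _ _ _] head=1 tail=1 count=0
After op 3 (write(20)): arr=[6 20 _ _ _] head=1 tail=2 count=1
After op 4 (write(11)): arr=[6 20 11 _ _] head=1 tail=3 count=2
After op 5 (write(18)): arr=[6 20 11 18 _] head=1 tail=4 count=3
After op 6 (write(13)): arr=[6 20 11 18 13] head=1 tail=0 count=4
After op 7 (write(15)): arr=[15 20 11 18 13] head=1 tail=1 count=5
After op 8 (write(10)): arr=[15 10 11 18 13] head=2 tail=2 count=5
After op 9 (write(16)): arr=[15 10 16 18 13] head=3 tail=3 count=5
After op 10 (read()): arr=[15 10 16 18 13] head=4 tail=3 count=4
After op 11 (read()): arr=[15 10 16 18 13] head=0 tail=3 count=3
After op 12 (read()): arr=[15 10 16 18 13] head=1 tail=3 count=2
After op 13 (peek()): arr=[15 10 16 18 13] head=1 tail=3 count=2

Answer: 10 16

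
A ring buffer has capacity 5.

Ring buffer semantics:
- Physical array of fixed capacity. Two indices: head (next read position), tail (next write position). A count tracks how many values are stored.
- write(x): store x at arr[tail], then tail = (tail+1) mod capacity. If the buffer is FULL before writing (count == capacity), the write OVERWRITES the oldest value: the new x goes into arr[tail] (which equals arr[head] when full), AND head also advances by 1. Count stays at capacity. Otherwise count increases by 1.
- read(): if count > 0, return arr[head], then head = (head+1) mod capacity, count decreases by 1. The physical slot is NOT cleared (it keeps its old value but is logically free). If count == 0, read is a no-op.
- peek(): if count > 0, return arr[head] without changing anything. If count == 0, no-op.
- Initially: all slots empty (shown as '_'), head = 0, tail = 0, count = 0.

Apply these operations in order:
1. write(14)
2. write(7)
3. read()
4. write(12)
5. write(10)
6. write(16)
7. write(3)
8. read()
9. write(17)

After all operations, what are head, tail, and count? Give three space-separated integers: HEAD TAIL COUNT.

Answer: 2 2 5

Derivation:
After op 1 (write(14)): arr=[14 _ _ _ _] head=0 tail=1 count=1
After op 2 (write(7)): arr=[14 7 _ _ _] head=0 tail=2 count=2
After op 3 (read()): arr=[14 7 _ _ _] head=1 tail=2 count=1
After op 4 (write(12)): arr=[14 7 12 _ _] head=1 tail=3 count=2
After op 5 (write(10)): arr=[14 7 12 10 _] head=1 tail=4 count=3
After op 6 (write(16)): arr=[14 7 12 10 16] head=1 tail=0 count=4
After op 7 (write(3)): arr=[3 7 12 10 16] head=1 tail=1 count=5
After op 8 (read()): arr=[3 7 12 10 16] head=2 tail=1 count=4
After op 9 (write(17)): arr=[3 17 12 10 16] head=2 tail=2 count=5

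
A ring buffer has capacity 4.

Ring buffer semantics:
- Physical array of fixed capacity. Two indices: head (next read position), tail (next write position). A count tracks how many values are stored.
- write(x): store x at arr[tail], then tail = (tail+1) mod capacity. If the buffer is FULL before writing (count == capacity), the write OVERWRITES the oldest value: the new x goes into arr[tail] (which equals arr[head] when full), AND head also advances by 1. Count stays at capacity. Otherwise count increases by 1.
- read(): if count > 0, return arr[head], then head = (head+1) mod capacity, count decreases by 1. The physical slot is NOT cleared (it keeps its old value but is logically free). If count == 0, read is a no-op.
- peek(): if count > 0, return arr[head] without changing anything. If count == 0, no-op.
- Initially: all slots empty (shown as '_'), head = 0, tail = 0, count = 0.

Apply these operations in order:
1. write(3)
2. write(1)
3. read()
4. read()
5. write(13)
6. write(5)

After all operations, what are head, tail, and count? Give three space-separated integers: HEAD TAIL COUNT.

Answer: 2 0 2

Derivation:
After op 1 (write(3)): arr=[3 _ _ _] head=0 tail=1 count=1
After op 2 (write(1)): arr=[3 1 _ _] head=0 tail=2 count=2
After op 3 (read()): arr=[3 1 _ _] head=1 tail=2 count=1
After op 4 (read()): arr=[3 1 _ _] head=2 tail=2 count=0
After op 5 (write(13)): arr=[3 1 13 _] head=2 tail=3 count=1
After op 6 (write(5)): arr=[3 1 13 5] head=2 tail=0 count=2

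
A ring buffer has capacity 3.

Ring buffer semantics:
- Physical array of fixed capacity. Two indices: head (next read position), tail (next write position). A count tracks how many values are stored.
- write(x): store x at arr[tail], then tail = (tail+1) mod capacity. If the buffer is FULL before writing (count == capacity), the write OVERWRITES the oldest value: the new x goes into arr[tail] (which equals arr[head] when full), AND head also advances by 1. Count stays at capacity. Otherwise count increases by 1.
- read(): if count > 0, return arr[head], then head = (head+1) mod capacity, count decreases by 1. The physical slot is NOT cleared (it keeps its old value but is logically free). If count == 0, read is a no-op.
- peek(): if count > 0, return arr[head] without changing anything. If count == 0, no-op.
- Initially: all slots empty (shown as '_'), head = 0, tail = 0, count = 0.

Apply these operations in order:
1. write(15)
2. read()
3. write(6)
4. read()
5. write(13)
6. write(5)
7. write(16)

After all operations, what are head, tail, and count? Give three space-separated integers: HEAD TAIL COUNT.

Answer: 2 2 3

Derivation:
After op 1 (write(15)): arr=[15 _ _] head=0 tail=1 count=1
After op 2 (read()): arr=[15 _ _] head=1 tail=1 count=0
After op 3 (write(6)): arr=[15 6 _] head=1 tail=2 count=1
After op 4 (read()): arr=[15 6 _] head=2 tail=2 count=0
After op 5 (write(13)): arr=[15 6 13] head=2 tail=0 count=1
After op 6 (write(5)): arr=[5 6 13] head=2 tail=1 count=2
After op 7 (write(16)): arr=[5 16 13] head=2 tail=2 count=3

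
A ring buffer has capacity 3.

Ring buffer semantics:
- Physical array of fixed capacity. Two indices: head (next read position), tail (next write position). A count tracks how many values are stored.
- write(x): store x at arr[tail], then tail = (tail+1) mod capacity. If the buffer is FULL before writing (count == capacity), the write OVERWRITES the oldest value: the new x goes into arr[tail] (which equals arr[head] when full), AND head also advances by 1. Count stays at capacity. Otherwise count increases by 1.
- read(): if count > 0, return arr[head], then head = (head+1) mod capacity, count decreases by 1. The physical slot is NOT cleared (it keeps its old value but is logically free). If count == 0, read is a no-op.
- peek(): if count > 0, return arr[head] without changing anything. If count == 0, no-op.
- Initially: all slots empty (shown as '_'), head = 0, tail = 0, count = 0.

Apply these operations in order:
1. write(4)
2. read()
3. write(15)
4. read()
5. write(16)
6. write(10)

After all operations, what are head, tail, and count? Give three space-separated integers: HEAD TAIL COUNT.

After op 1 (write(4)): arr=[4 _ _] head=0 tail=1 count=1
After op 2 (read()): arr=[4 _ _] head=1 tail=1 count=0
After op 3 (write(15)): arr=[4 15 _] head=1 tail=2 count=1
After op 4 (read()): arr=[4 15 _] head=2 tail=2 count=0
After op 5 (write(16)): arr=[4 15 16] head=2 tail=0 count=1
After op 6 (write(10)): arr=[10 15 16] head=2 tail=1 count=2

Answer: 2 1 2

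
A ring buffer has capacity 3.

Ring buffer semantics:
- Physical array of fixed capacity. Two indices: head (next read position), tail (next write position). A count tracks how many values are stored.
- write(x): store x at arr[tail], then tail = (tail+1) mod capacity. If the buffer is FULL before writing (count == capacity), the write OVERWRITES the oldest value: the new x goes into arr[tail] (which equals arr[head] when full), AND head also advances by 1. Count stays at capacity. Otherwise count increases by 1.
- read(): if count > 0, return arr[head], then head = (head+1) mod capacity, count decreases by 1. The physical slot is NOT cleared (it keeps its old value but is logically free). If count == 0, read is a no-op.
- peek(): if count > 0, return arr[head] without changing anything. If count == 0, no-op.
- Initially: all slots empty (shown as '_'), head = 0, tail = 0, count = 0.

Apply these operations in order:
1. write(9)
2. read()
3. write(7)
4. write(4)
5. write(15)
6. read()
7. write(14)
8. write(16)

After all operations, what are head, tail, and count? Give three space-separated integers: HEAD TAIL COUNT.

Answer: 0 0 3

Derivation:
After op 1 (write(9)): arr=[9 _ _] head=0 tail=1 count=1
After op 2 (read()): arr=[9 _ _] head=1 tail=1 count=0
After op 3 (write(7)): arr=[9 7 _] head=1 tail=2 count=1
After op 4 (write(4)): arr=[9 7 4] head=1 tail=0 count=2
After op 5 (write(15)): arr=[15 7 4] head=1 tail=1 count=3
After op 6 (read()): arr=[15 7 4] head=2 tail=1 count=2
After op 7 (write(14)): arr=[15 14 4] head=2 tail=2 count=3
After op 8 (write(16)): arr=[15 14 16] head=0 tail=0 count=3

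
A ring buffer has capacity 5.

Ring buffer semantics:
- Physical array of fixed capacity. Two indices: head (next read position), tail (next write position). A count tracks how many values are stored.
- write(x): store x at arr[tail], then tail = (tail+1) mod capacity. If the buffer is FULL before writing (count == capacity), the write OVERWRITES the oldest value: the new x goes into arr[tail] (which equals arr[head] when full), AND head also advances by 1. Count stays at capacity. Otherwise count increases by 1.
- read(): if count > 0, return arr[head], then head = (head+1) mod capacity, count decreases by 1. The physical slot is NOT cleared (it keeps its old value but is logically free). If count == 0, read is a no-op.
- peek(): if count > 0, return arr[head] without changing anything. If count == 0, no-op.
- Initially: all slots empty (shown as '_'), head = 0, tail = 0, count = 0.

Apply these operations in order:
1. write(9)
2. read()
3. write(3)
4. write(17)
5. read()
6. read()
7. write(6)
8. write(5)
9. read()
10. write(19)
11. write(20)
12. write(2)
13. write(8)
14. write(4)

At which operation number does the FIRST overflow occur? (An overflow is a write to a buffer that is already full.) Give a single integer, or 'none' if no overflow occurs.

After op 1 (write(9)): arr=[9 _ _ _ _] head=0 tail=1 count=1
After op 2 (read()): arr=[9 _ _ _ _] head=1 tail=1 count=0
After op 3 (write(3)): arr=[9 3 _ _ _] head=1 tail=2 count=1
After op 4 (write(17)): arr=[9 3 17 _ _] head=1 tail=3 count=2
After op 5 (read()): arr=[9 3 17 _ _] head=2 tail=3 count=1
After op 6 (read()): arr=[9 3 17 _ _] head=3 tail=3 count=0
After op 7 (write(6)): arr=[9 3 17 6 _] head=3 tail=4 count=1
After op 8 (write(5)): arr=[9 3 17 6 5] head=3 tail=0 count=2
After op 9 (read()): arr=[9 3 17 6 5] head=4 tail=0 count=1
After op 10 (write(19)): arr=[19 3 17 6 5] head=4 tail=1 count=2
After op 11 (write(20)): arr=[19 20 17 6 5] head=4 tail=2 count=3
After op 12 (write(2)): arr=[19 20 2 6 5] head=4 tail=3 count=4
After op 13 (write(8)): arr=[19 20 2 8 5] head=4 tail=4 count=5
After op 14 (write(4)): arr=[19 20 2 8 4] head=0 tail=0 count=5

Answer: 14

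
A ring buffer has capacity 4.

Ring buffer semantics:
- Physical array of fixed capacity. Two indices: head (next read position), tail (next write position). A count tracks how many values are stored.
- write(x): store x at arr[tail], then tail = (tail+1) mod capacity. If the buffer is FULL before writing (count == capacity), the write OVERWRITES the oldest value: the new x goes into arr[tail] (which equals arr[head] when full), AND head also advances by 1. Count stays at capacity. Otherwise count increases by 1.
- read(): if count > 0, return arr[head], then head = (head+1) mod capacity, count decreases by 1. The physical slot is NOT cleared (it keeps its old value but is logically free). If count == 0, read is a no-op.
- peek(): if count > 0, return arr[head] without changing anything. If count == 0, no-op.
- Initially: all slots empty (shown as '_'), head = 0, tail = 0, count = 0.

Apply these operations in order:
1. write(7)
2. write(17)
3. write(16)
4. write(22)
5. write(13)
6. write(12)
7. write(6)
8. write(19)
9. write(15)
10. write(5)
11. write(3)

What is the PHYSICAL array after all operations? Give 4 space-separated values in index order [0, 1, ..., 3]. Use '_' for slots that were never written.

After op 1 (write(7)): arr=[7 _ _ _] head=0 tail=1 count=1
After op 2 (write(17)): arr=[7 17 _ _] head=0 tail=2 count=2
After op 3 (write(16)): arr=[7 17 16 _] head=0 tail=3 count=3
After op 4 (write(22)): arr=[7 17 16 22] head=0 tail=0 count=4
After op 5 (write(13)): arr=[13 17 16 22] head=1 tail=1 count=4
After op 6 (write(12)): arr=[13 12 16 22] head=2 tail=2 count=4
After op 7 (write(6)): arr=[13 12 6 22] head=3 tail=3 count=4
After op 8 (write(19)): arr=[13 12 6 19] head=0 tail=0 count=4
After op 9 (write(15)): arr=[15 12 6 19] head=1 tail=1 count=4
After op 10 (write(5)): arr=[15 5 6 19] head=2 tail=2 count=4
After op 11 (write(3)): arr=[15 5 3 19] head=3 tail=3 count=4

Answer: 15 5 3 19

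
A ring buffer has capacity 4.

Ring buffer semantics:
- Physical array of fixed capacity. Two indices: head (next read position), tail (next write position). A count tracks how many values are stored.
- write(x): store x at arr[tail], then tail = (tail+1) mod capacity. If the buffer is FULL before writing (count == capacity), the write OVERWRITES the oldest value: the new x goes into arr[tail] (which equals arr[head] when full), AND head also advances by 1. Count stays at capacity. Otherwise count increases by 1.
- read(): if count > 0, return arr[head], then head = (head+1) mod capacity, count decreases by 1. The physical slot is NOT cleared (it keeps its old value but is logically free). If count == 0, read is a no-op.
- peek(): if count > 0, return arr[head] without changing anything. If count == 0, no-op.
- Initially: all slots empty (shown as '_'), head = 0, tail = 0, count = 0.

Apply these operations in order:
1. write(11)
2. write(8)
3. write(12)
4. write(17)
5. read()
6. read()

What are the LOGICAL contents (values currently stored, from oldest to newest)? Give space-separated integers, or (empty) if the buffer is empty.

After op 1 (write(11)): arr=[11 _ _ _] head=0 tail=1 count=1
After op 2 (write(8)): arr=[11 8 _ _] head=0 tail=2 count=2
After op 3 (write(12)): arr=[11 8 12 _] head=0 tail=3 count=3
After op 4 (write(17)): arr=[11 8 12 17] head=0 tail=0 count=4
After op 5 (read()): arr=[11 8 12 17] head=1 tail=0 count=3
After op 6 (read()): arr=[11 8 12 17] head=2 tail=0 count=2

Answer: 12 17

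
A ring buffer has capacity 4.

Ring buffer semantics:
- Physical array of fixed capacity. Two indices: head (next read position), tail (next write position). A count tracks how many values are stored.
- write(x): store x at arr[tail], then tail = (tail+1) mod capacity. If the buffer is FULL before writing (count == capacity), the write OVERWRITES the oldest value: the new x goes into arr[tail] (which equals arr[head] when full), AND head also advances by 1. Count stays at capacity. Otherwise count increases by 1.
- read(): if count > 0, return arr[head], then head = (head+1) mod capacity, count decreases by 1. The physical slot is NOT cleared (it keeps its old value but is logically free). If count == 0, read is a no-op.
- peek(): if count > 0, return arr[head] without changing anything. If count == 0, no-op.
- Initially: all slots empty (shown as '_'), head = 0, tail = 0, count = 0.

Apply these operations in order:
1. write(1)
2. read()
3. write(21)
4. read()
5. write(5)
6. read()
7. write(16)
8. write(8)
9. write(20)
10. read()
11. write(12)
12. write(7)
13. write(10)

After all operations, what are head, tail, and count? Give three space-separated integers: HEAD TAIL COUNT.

After op 1 (write(1)): arr=[1 _ _ _] head=0 tail=1 count=1
After op 2 (read()): arr=[1 _ _ _] head=1 tail=1 count=0
After op 3 (write(21)): arr=[1 21 _ _] head=1 tail=2 count=1
After op 4 (read()): arr=[1 21 _ _] head=2 tail=2 count=0
After op 5 (write(5)): arr=[1 21 5 _] head=2 tail=3 count=1
After op 6 (read()): arr=[1 21 5 _] head=3 tail=3 count=0
After op 7 (write(16)): arr=[1 21 5 16] head=3 tail=0 count=1
After op 8 (write(8)): arr=[8 21 5 16] head=3 tail=1 count=2
After op 9 (write(20)): arr=[8 20 5 16] head=3 tail=2 count=3
After op 10 (read()): arr=[8 20 5 16] head=0 tail=2 count=2
After op 11 (write(12)): arr=[8 20 12 16] head=0 tail=3 count=3
After op 12 (write(7)): arr=[8 20 12 7] head=0 tail=0 count=4
After op 13 (write(10)): arr=[10 20 12 7] head=1 tail=1 count=4

Answer: 1 1 4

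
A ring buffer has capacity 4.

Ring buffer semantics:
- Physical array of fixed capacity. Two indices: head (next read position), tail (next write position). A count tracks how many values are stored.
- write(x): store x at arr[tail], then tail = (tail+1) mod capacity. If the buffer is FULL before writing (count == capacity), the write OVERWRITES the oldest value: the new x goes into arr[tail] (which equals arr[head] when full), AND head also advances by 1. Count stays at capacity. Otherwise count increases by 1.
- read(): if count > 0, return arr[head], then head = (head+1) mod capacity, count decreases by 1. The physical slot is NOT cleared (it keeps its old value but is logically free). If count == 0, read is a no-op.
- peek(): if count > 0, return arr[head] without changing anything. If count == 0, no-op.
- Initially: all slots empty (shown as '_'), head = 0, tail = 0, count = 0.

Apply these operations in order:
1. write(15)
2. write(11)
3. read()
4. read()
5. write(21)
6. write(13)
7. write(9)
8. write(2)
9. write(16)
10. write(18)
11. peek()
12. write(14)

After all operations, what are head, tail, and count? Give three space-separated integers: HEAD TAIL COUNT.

Answer: 1 1 4

Derivation:
After op 1 (write(15)): arr=[15 _ _ _] head=0 tail=1 count=1
After op 2 (write(11)): arr=[15 11 _ _] head=0 tail=2 count=2
After op 3 (read()): arr=[15 11 _ _] head=1 tail=2 count=1
After op 4 (read()): arr=[15 11 _ _] head=2 tail=2 count=0
After op 5 (write(21)): arr=[15 11 21 _] head=2 tail=3 count=1
After op 6 (write(13)): arr=[15 11 21 13] head=2 tail=0 count=2
After op 7 (write(9)): arr=[9 11 21 13] head=2 tail=1 count=3
After op 8 (write(2)): arr=[9 2 21 13] head=2 tail=2 count=4
After op 9 (write(16)): arr=[9 2 16 13] head=3 tail=3 count=4
After op 10 (write(18)): arr=[9 2 16 18] head=0 tail=0 count=4
After op 11 (peek()): arr=[9 2 16 18] head=0 tail=0 count=4
After op 12 (write(14)): arr=[14 2 16 18] head=1 tail=1 count=4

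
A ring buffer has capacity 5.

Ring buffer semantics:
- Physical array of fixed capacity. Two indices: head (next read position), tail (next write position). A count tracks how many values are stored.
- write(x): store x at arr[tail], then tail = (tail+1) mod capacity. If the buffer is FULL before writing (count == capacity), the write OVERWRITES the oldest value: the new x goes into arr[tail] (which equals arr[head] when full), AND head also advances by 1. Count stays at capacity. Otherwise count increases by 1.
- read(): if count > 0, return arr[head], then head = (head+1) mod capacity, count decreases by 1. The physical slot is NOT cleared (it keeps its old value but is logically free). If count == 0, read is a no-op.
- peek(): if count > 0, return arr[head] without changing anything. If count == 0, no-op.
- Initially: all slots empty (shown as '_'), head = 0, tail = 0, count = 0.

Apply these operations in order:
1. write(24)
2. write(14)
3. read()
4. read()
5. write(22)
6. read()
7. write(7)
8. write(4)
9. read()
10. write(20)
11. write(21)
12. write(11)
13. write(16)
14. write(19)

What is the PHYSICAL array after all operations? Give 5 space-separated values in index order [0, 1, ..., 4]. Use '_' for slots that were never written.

Answer: 20 21 11 16 19

Derivation:
After op 1 (write(24)): arr=[24 _ _ _ _] head=0 tail=1 count=1
After op 2 (write(14)): arr=[24 14 _ _ _] head=0 tail=2 count=2
After op 3 (read()): arr=[24 14 _ _ _] head=1 tail=2 count=1
After op 4 (read()): arr=[24 14 _ _ _] head=2 tail=2 count=0
After op 5 (write(22)): arr=[24 14 22 _ _] head=2 tail=3 count=1
After op 6 (read()): arr=[24 14 22 _ _] head=3 tail=3 count=0
After op 7 (write(7)): arr=[24 14 22 7 _] head=3 tail=4 count=1
After op 8 (write(4)): arr=[24 14 22 7 4] head=3 tail=0 count=2
After op 9 (read()): arr=[24 14 22 7 4] head=4 tail=0 count=1
After op 10 (write(20)): arr=[20 14 22 7 4] head=4 tail=1 count=2
After op 11 (write(21)): arr=[20 21 22 7 4] head=4 tail=2 count=3
After op 12 (write(11)): arr=[20 21 11 7 4] head=4 tail=3 count=4
After op 13 (write(16)): arr=[20 21 11 16 4] head=4 tail=4 count=5
After op 14 (write(19)): arr=[20 21 11 16 19] head=0 tail=0 count=5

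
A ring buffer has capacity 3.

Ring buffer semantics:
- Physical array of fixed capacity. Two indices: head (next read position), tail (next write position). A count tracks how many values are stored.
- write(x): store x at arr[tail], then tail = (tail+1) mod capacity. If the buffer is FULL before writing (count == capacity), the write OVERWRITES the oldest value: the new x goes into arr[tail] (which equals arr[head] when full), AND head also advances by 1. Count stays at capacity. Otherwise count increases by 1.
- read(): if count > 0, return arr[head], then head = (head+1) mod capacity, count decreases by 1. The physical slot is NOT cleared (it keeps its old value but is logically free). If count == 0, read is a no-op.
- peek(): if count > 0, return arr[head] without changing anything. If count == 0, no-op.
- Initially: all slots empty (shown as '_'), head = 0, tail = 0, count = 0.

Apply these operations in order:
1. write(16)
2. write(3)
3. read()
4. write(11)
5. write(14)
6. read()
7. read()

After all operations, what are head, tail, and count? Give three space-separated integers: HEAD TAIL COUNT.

Answer: 0 1 1

Derivation:
After op 1 (write(16)): arr=[16 _ _] head=0 tail=1 count=1
After op 2 (write(3)): arr=[16 3 _] head=0 tail=2 count=2
After op 3 (read()): arr=[16 3 _] head=1 tail=2 count=1
After op 4 (write(11)): arr=[16 3 11] head=1 tail=0 count=2
After op 5 (write(14)): arr=[14 3 11] head=1 tail=1 count=3
After op 6 (read()): arr=[14 3 11] head=2 tail=1 count=2
After op 7 (read()): arr=[14 3 11] head=0 tail=1 count=1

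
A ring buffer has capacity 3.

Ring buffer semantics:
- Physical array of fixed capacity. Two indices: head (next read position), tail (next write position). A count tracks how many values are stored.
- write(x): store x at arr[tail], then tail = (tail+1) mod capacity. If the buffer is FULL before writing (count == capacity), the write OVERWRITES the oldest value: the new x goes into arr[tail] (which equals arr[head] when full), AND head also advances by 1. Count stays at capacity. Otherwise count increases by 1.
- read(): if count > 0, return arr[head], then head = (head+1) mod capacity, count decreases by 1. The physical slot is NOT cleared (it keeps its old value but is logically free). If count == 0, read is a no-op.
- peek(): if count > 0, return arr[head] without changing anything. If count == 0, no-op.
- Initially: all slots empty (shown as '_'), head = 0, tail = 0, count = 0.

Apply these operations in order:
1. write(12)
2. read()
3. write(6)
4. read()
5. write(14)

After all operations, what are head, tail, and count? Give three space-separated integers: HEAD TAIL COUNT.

After op 1 (write(12)): arr=[12 _ _] head=0 tail=1 count=1
After op 2 (read()): arr=[12 _ _] head=1 tail=1 count=0
After op 3 (write(6)): arr=[12 6 _] head=1 tail=2 count=1
After op 4 (read()): arr=[12 6 _] head=2 tail=2 count=0
After op 5 (write(14)): arr=[12 6 14] head=2 tail=0 count=1

Answer: 2 0 1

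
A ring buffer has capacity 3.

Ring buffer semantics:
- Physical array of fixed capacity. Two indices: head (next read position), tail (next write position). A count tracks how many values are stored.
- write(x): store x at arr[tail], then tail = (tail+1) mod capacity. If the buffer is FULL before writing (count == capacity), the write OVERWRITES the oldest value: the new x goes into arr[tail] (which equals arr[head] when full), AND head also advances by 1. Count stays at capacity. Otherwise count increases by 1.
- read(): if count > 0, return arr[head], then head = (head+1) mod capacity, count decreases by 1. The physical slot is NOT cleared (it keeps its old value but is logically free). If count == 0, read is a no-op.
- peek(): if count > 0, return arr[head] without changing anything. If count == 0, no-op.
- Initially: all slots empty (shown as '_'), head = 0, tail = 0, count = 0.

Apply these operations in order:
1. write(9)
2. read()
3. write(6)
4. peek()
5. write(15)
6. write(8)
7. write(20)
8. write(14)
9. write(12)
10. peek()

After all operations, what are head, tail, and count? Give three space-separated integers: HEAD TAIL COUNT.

After op 1 (write(9)): arr=[9 _ _] head=0 tail=1 count=1
After op 2 (read()): arr=[9 _ _] head=1 tail=1 count=0
After op 3 (write(6)): arr=[9 6 _] head=1 tail=2 count=1
After op 4 (peek()): arr=[9 6 _] head=1 tail=2 count=1
After op 5 (write(15)): arr=[9 6 15] head=1 tail=0 count=2
After op 6 (write(8)): arr=[8 6 15] head=1 tail=1 count=3
After op 7 (write(20)): arr=[8 20 15] head=2 tail=2 count=3
After op 8 (write(14)): arr=[8 20 14] head=0 tail=0 count=3
After op 9 (write(12)): arr=[12 20 14] head=1 tail=1 count=3
After op 10 (peek()): arr=[12 20 14] head=1 tail=1 count=3

Answer: 1 1 3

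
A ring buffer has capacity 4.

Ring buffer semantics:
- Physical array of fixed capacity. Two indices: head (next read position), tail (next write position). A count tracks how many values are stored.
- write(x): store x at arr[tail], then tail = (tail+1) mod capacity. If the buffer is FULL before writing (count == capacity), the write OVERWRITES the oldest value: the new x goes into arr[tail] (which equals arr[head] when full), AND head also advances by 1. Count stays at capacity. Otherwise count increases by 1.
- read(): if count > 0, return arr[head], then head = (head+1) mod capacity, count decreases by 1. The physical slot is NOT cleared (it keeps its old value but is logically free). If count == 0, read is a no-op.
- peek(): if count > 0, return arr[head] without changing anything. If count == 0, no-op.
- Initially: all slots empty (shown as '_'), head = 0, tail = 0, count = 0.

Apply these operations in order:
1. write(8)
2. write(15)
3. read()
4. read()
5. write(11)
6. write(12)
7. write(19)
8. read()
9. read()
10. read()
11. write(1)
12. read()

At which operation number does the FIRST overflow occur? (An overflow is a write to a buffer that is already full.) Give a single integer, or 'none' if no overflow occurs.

Answer: none

Derivation:
After op 1 (write(8)): arr=[8 _ _ _] head=0 tail=1 count=1
After op 2 (write(15)): arr=[8 15 _ _] head=0 tail=2 count=2
After op 3 (read()): arr=[8 15 _ _] head=1 tail=2 count=1
After op 4 (read()): arr=[8 15 _ _] head=2 tail=2 count=0
After op 5 (write(11)): arr=[8 15 11 _] head=2 tail=3 count=1
After op 6 (write(12)): arr=[8 15 11 12] head=2 tail=0 count=2
After op 7 (write(19)): arr=[19 15 11 12] head=2 tail=1 count=3
After op 8 (read()): arr=[19 15 11 12] head=3 tail=1 count=2
After op 9 (read()): arr=[19 15 11 12] head=0 tail=1 count=1
After op 10 (read()): arr=[19 15 11 12] head=1 tail=1 count=0
After op 11 (write(1)): arr=[19 1 11 12] head=1 tail=2 count=1
After op 12 (read()): arr=[19 1 11 12] head=2 tail=2 count=0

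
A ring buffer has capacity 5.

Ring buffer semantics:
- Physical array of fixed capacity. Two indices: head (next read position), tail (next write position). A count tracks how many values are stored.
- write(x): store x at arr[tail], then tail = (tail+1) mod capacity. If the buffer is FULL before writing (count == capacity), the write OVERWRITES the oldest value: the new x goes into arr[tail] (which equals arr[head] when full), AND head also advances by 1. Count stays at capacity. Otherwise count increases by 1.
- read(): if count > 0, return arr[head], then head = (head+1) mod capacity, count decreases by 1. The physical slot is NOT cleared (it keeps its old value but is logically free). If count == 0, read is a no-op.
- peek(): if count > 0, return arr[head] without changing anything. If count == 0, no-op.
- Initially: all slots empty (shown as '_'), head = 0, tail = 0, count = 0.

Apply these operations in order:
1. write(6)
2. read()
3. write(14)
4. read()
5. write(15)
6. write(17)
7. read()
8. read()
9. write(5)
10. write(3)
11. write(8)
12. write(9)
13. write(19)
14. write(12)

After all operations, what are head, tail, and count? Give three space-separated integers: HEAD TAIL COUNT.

Answer: 0 0 5

Derivation:
After op 1 (write(6)): arr=[6 _ _ _ _] head=0 tail=1 count=1
After op 2 (read()): arr=[6 _ _ _ _] head=1 tail=1 count=0
After op 3 (write(14)): arr=[6 14 _ _ _] head=1 tail=2 count=1
After op 4 (read()): arr=[6 14 _ _ _] head=2 tail=2 count=0
After op 5 (write(15)): arr=[6 14 15 _ _] head=2 tail=3 count=1
After op 6 (write(17)): arr=[6 14 15 17 _] head=2 tail=4 count=2
After op 7 (read()): arr=[6 14 15 17 _] head=3 tail=4 count=1
After op 8 (read()): arr=[6 14 15 17 _] head=4 tail=4 count=0
After op 9 (write(5)): arr=[6 14 15 17 5] head=4 tail=0 count=1
After op 10 (write(3)): arr=[3 14 15 17 5] head=4 tail=1 count=2
After op 11 (write(8)): arr=[3 8 15 17 5] head=4 tail=2 count=3
After op 12 (write(9)): arr=[3 8 9 17 5] head=4 tail=3 count=4
After op 13 (write(19)): arr=[3 8 9 19 5] head=4 tail=4 count=5
After op 14 (write(12)): arr=[3 8 9 19 12] head=0 tail=0 count=5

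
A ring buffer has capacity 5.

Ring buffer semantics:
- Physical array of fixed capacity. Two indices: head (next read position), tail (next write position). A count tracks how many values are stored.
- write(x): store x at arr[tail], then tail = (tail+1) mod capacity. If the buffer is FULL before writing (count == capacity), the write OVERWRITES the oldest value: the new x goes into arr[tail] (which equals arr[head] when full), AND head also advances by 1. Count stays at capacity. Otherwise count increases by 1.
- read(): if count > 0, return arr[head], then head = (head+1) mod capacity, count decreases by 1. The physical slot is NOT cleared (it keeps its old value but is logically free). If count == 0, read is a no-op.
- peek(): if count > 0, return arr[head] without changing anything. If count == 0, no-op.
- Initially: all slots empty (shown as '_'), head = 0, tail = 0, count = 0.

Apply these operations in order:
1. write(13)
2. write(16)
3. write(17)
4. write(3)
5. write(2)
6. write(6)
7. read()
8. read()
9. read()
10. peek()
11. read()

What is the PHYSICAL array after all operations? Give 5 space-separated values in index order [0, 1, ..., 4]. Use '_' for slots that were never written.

Answer: 6 16 17 3 2

Derivation:
After op 1 (write(13)): arr=[13 _ _ _ _] head=0 tail=1 count=1
After op 2 (write(16)): arr=[13 16 _ _ _] head=0 tail=2 count=2
After op 3 (write(17)): arr=[13 16 17 _ _] head=0 tail=3 count=3
After op 4 (write(3)): arr=[13 16 17 3 _] head=0 tail=4 count=4
After op 5 (write(2)): arr=[13 16 17 3 2] head=0 tail=0 count=5
After op 6 (write(6)): arr=[6 16 17 3 2] head=1 tail=1 count=5
After op 7 (read()): arr=[6 16 17 3 2] head=2 tail=1 count=4
After op 8 (read()): arr=[6 16 17 3 2] head=3 tail=1 count=3
After op 9 (read()): arr=[6 16 17 3 2] head=4 tail=1 count=2
After op 10 (peek()): arr=[6 16 17 3 2] head=4 tail=1 count=2
After op 11 (read()): arr=[6 16 17 3 2] head=0 tail=1 count=1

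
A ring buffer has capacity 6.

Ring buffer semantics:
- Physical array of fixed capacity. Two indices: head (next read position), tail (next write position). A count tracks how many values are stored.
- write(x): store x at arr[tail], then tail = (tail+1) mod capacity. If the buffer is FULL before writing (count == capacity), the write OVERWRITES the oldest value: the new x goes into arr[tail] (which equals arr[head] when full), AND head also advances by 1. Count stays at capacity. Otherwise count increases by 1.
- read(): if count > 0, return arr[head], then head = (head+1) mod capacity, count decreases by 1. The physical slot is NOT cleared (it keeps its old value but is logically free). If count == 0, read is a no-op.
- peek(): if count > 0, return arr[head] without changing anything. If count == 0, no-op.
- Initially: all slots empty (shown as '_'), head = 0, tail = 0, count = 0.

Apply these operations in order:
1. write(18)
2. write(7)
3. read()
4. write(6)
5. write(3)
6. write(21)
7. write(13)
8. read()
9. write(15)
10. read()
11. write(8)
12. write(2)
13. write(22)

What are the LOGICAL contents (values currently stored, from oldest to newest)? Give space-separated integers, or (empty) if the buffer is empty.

Answer: 21 13 15 8 2 22

Derivation:
After op 1 (write(18)): arr=[18 _ _ _ _ _] head=0 tail=1 count=1
After op 2 (write(7)): arr=[18 7 _ _ _ _] head=0 tail=2 count=2
After op 3 (read()): arr=[18 7 _ _ _ _] head=1 tail=2 count=1
After op 4 (write(6)): arr=[18 7 6 _ _ _] head=1 tail=3 count=2
After op 5 (write(3)): arr=[18 7 6 3 _ _] head=1 tail=4 count=3
After op 6 (write(21)): arr=[18 7 6 3 21 _] head=1 tail=5 count=4
After op 7 (write(13)): arr=[18 7 6 3 21 13] head=1 tail=0 count=5
After op 8 (read()): arr=[18 7 6 3 21 13] head=2 tail=0 count=4
After op 9 (write(15)): arr=[15 7 6 3 21 13] head=2 tail=1 count=5
After op 10 (read()): arr=[15 7 6 3 21 13] head=3 tail=1 count=4
After op 11 (write(8)): arr=[15 8 6 3 21 13] head=3 tail=2 count=5
After op 12 (write(2)): arr=[15 8 2 3 21 13] head=3 tail=3 count=6
After op 13 (write(22)): arr=[15 8 2 22 21 13] head=4 tail=4 count=6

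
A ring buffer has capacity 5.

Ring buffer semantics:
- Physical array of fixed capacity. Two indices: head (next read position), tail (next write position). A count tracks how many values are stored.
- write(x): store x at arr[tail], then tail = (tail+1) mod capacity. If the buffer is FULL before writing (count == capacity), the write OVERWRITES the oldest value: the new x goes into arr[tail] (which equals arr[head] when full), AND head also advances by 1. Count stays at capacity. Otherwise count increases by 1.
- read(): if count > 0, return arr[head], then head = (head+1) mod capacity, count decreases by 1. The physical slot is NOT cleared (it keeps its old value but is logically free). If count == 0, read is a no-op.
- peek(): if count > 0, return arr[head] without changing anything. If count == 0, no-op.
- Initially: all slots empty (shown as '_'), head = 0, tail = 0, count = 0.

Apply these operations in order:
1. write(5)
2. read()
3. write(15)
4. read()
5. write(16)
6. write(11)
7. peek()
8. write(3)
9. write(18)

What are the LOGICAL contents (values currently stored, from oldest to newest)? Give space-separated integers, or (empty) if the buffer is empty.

After op 1 (write(5)): arr=[5 _ _ _ _] head=0 tail=1 count=1
After op 2 (read()): arr=[5 _ _ _ _] head=1 tail=1 count=0
After op 3 (write(15)): arr=[5 15 _ _ _] head=1 tail=2 count=1
After op 4 (read()): arr=[5 15 _ _ _] head=2 tail=2 count=0
After op 5 (write(16)): arr=[5 15 16 _ _] head=2 tail=3 count=1
After op 6 (write(11)): arr=[5 15 16 11 _] head=2 tail=4 count=2
After op 7 (peek()): arr=[5 15 16 11 _] head=2 tail=4 count=2
After op 8 (write(3)): arr=[5 15 16 11 3] head=2 tail=0 count=3
After op 9 (write(18)): arr=[18 15 16 11 3] head=2 tail=1 count=4

Answer: 16 11 3 18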